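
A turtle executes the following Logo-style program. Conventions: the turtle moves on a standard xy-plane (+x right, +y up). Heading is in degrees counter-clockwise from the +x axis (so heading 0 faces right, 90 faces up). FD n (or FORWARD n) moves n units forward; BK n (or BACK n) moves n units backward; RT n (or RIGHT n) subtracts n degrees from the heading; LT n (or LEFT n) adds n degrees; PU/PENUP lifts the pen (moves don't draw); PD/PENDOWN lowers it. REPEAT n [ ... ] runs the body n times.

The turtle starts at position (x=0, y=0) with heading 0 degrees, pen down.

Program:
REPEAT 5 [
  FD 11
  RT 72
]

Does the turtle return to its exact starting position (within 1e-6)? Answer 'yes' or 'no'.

Answer: yes

Derivation:
Executing turtle program step by step:
Start: pos=(0,0), heading=0, pen down
REPEAT 5 [
  -- iteration 1/5 --
  FD 11: (0,0) -> (11,0) [heading=0, draw]
  RT 72: heading 0 -> 288
  -- iteration 2/5 --
  FD 11: (11,0) -> (14.399,-10.462) [heading=288, draw]
  RT 72: heading 288 -> 216
  -- iteration 3/5 --
  FD 11: (14.399,-10.462) -> (5.5,-16.927) [heading=216, draw]
  RT 72: heading 216 -> 144
  -- iteration 4/5 --
  FD 11: (5.5,-16.927) -> (-3.399,-10.462) [heading=144, draw]
  RT 72: heading 144 -> 72
  -- iteration 5/5 --
  FD 11: (-3.399,-10.462) -> (0,0) [heading=72, draw]
  RT 72: heading 72 -> 0
]
Final: pos=(0,0), heading=0, 5 segment(s) drawn

Start position: (0, 0)
Final position: (0, 0)
Distance = 0; < 1e-6 -> CLOSED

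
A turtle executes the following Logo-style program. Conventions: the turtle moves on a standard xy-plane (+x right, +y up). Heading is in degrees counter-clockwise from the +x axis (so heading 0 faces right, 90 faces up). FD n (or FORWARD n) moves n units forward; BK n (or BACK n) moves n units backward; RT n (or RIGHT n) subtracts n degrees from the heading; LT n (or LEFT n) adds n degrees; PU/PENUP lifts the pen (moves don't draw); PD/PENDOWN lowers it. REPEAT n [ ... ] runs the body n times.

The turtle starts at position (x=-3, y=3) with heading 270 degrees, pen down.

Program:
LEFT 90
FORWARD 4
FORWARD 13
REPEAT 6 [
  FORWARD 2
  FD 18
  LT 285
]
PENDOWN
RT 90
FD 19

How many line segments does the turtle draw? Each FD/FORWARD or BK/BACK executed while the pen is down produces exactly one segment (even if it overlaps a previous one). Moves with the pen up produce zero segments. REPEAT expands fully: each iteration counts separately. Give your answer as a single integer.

Answer: 15

Derivation:
Executing turtle program step by step:
Start: pos=(-3,3), heading=270, pen down
LT 90: heading 270 -> 0
FD 4: (-3,3) -> (1,3) [heading=0, draw]
FD 13: (1,3) -> (14,3) [heading=0, draw]
REPEAT 6 [
  -- iteration 1/6 --
  FD 2: (14,3) -> (16,3) [heading=0, draw]
  FD 18: (16,3) -> (34,3) [heading=0, draw]
  LT 285: heading 0 -> 285
  -- iteration 2/6 --
  FD 2: (34,3) -> (34.518,1.068) [heading=285, draw]
  FD 18: (34.518,1.068) -> (39.176,-16.319) [heading=285, draw]
  LT 285: heading 285 -> 210
  -- iteration 3/6 --
  FD 2: (39.176,-16.319) -> (37.444,-17.319) [heading=210, draw]
  FD 18: (37.444,-17.319) -> (21.856,-26.319) [heading=210, draw]
  LT 285: heading 210 -> 135
  -- iteration 4/6 --
  FD 2: (21.856,-26.319) -> (20.442,-24.904) [heading=135, draw]
  FD 18: (20.442,-24.904) -> (7.714,-12.176) [heading=135, draw]
  LT 285: heading 135 -> 60
  -- iteration 5/6 --
  FD 2: (7.714,-12.176) -> (8.714,-10.444) [heading=60, draw]
  FD 18: (8.714,-10.444) -> (17.714,5.144) [heading=60, draw]
  LT 285: heading 60 -> 345
  -- iteration 6/6 --
  FD 2: (17.714,5.144) -> (19.646,4.626) [heading=345, draw]
  FD 18: (19.646,4.626) -> (37.032,-0.032) [heading=345, draw]
  LT 285: heading 345 -> 270
]
PD: pen down
RT 90: heading 270 -> 180
FD 19: (37.032,-0.032) -> (18.032,-0.032) [heading=180, draw]
Final: pos=(18.032,-0.032), heading=180, 15 segment(s) drawn
Segments drawn: 15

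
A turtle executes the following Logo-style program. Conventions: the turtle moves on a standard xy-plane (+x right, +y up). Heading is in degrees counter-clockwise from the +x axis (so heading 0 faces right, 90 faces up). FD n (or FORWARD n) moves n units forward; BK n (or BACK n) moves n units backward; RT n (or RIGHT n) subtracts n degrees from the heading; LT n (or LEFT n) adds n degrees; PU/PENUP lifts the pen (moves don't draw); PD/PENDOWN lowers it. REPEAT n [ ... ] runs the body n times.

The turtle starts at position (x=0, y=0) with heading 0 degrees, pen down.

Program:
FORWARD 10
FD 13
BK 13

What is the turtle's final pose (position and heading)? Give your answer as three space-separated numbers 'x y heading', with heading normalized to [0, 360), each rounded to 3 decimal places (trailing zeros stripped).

Executing turtle program step by step:
Start: pos=(0,0), heading=0, pen down
FD 10: (0,0) -> (10,0) [heading=0, draw]
FD 13: (10,0) -> (23,0) [heading=0, draw]
BK 13: (23,0) -> (10,0) [heading=0, draw]
Final: pos=(10,0), heading=0, 3 segment(s) drawn

Answer: 10 0 0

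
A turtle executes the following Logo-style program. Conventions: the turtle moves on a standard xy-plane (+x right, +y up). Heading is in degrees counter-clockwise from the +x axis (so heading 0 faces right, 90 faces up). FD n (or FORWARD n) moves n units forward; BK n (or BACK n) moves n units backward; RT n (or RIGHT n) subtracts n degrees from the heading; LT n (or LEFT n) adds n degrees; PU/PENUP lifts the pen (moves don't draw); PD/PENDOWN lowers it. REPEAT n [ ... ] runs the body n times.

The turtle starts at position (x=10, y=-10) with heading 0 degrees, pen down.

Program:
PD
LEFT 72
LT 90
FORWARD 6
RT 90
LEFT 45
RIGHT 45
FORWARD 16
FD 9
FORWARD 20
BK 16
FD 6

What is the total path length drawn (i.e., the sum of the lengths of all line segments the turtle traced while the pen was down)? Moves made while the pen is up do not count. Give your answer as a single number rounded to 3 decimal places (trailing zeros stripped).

Executing turtle program step by step:
Start: pos=(10,-10), heading=0, pen down
PD: pen down
LT 72: heading 0 -> 72
LT 90: heading 72 -> 162
FD 6: (10,-10) -> (4.294,-8.146) [heading=162, draw]
RT 90: heading 162 -> 72
LT 45: heading 72 -> 117
RT 45: heading 117 -> 72
FD 16: (4.294,-8.146) -> (9.238,7.071) [heading=72, draw]
FD 9: (9.238,7.071) -> (12.019,15.631) [heading=72, draw]
FD 20: (12.019,15.631) -> (18.199,34.652) [heading=72, draw]
BK 16: (18.199,34.652) -> (13.255,19.435) [heading=72, draw]
FD 6: (13.255,19.435) -> (15.109,25.141) [heading=72, draw]
Final: pos=(15.109,25.141), heading=72, 6 segment(s) drawn

Segment lengths:
  seg 1: (10,-10) -> (4.294,-8.146), length = 6
  seg 2: (4.294,-8.146) -> (9.238,7.071), length = 16
  seg 3: (9.238,7.071) -> (12.019,15.631), length = 9
  seg 4: (12.019,15.631) -> (18.199,34.652), length = 20
  seg 5: (18.199,34.652) -> (13.255,19.435), length = 16
  seg 6: (13.255,19.435) -> (15.109,25.141), length = 6
Total = 73

Answer: 73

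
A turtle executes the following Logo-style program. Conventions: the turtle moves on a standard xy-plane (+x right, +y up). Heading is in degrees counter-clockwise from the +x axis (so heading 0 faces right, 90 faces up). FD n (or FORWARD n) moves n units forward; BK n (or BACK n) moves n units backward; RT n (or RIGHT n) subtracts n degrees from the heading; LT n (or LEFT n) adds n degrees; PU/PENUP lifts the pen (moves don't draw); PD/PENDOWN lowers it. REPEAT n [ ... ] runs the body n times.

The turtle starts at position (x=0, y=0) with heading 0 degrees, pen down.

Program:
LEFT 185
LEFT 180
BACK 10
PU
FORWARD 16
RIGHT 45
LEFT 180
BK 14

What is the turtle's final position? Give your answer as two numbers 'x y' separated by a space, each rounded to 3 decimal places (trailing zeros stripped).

Answer: 16.702 -8.476

Derivation:
Executing turtle program step by step:
Start: pos=(0,0), heading=0, pen down
LT 185: heading 0 -> 185
LT 180: heading 185 -> 5
BK 10: (0,0) -> (-9.962,-0.872) [heading=5, draw]
PU: pen up
FD 16: (-9.962,-0.872) -> (5.977,0.523) [heading=5, move]
RT 45: heading 5 -> 320
LT 180: heading 320 -> 140
BK 14: (5.977,0.523) -> (16.702,-8.476) [heading=140, move]
Final: pos=(16.702,-8.476), heading=140, 1 segment(s) drawn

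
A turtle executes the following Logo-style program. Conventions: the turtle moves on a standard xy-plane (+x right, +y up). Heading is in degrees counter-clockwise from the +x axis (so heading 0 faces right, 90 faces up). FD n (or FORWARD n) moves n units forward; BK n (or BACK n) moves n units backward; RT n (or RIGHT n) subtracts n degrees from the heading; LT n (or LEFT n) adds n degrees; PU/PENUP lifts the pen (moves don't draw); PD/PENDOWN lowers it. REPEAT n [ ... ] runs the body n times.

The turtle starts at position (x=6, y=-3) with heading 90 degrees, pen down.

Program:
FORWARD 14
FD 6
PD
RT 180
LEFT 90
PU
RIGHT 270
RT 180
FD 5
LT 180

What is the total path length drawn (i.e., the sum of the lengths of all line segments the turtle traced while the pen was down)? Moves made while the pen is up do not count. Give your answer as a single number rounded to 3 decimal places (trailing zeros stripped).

Executing turtle program step by step:
Start: pos=(6,-3), heading=90, pen down
FD 14: (6,-3) -> (6,11) [heading=90, draw]
FD 6: (6,11) -> (6,17) [heading=90, draw]
PD: pen down
RT 180: heading 90 -> 270
LT 90: heading 270 -> 0
PU: pen up
RT 270: heading 0 -> 90
RT 180: heading 90 -> 270
FD 5: (6,17) -> (6,12) [heading=270, move]
LT 180: heading 270 -> 90
Final: pos=(6,12), heading=90, 2 segment(s) drawn

Segment lengths:
  seg 1: (6,-3) -> (6,11), length = 14
  seg 2: (6,11) -> (6,17), length = 6
Total = 20

Answer: 20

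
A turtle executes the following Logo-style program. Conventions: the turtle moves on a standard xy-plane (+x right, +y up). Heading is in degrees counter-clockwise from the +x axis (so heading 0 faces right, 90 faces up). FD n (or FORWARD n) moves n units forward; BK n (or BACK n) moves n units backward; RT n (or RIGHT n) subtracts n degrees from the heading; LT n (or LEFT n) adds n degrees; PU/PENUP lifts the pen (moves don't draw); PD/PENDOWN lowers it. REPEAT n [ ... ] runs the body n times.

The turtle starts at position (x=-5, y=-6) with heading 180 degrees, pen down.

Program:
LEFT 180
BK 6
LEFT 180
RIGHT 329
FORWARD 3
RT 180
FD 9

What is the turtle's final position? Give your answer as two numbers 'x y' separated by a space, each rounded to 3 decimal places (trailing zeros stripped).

Executing turtle program step by step:
Start: pos=(-5,-6), heading=180, pen down
LT 180: heading 180 -> 0
BK 6: (-5,-6) -> (-11,-6) [heading=0, draw]
LT 180: heading 0 -> 180
RT 329: heading 180 -> 211
FD 3: (-11,-6) -> (-13.572,-7.545) [heading=211, draw]
RT 180: heading 211 -> 31
FD 9: (-13.572,-7.545) -> (-5.857,-2.91) [heading=31, draw]
Final: pos=(-5.857,-2.91), heading=31, 3 segment(s) drawn

Answer: -5.857 -2.91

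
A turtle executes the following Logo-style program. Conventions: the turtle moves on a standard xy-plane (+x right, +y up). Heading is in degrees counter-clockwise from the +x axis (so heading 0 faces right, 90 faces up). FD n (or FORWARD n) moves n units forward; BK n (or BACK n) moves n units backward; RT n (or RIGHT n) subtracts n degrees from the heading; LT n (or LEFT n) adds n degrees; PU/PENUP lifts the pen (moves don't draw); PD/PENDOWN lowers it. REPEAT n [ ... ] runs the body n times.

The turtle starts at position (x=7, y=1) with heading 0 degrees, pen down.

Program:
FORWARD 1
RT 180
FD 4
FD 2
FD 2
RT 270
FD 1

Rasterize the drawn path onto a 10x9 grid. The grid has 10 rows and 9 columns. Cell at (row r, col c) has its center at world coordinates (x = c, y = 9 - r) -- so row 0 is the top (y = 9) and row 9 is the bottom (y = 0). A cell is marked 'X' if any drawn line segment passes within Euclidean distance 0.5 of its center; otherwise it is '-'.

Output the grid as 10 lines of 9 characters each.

Segment 0: (7,1) -> (8,1)
Segment 1: (8,1) -> (4,1)
Segment 2: (4,1) -> (2,1)
Segment 3: (2,1) -> (0,1)
Segment 4: (0,1) -> (0,-0)

Answer: ---------
---------
---------
---------
---------
---------
---------
---------
XXXXXXXXX
X--------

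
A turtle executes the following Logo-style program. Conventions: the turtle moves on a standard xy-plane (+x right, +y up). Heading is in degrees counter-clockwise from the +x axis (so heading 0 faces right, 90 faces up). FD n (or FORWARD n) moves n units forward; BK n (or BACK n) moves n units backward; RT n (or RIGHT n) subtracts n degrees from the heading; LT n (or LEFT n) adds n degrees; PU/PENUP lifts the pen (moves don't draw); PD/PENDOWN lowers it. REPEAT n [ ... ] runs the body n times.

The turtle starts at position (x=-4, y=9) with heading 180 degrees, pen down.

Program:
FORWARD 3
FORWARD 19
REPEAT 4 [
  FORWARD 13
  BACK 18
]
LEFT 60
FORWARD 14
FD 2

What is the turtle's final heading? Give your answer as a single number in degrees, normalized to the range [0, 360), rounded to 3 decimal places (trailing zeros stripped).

Executing turtle program step by step:
Start: pos=(-4,9), heading=180, pen down
FD 3: (-4,9) -> (-7,9) [heading=180, draw]
FD 19: (-7,9) -> (-26,9) [heading=180, draw]
REPEAT 4 [
  -- iteration 1/4 --
  FD 13: (-26,9) -> (-39,9) [heading=180, draw]
  BK 18: (-39,9) -> (-21,9) [heading=180, draw]
  -- iteration 2/4 --
  FD 13: (-21,9) -> (-34,9) [heading=180, draw]
  BK 18: (-34,9) -> (-16,9) [heading=180, draw]
  -- iteration 3/4 --
  FD 13: (-16,9) -> (-29,9) [heading=180, draw]
  BK 18: (-29,9) -> (-11,9) [heading=180, draw]
  -- iteration 4/4 --
  FD 13: (-11,9) -> (-24,9) [heading=180, draw]
  BK 18: (-24,9) -> (-6,9) [heading=180, draw]
]
LT 60: heading 180 -> 240
FD 14: (-6,9) -> (-13,-3.124) [heading=240, draw]
FD 2: (-13,-3.124) -> (-14,-4.856) [heading=240, draw]
Final: pos=(-14,-4.856), heading=240, 12 segment(s) drawn

Answer: 240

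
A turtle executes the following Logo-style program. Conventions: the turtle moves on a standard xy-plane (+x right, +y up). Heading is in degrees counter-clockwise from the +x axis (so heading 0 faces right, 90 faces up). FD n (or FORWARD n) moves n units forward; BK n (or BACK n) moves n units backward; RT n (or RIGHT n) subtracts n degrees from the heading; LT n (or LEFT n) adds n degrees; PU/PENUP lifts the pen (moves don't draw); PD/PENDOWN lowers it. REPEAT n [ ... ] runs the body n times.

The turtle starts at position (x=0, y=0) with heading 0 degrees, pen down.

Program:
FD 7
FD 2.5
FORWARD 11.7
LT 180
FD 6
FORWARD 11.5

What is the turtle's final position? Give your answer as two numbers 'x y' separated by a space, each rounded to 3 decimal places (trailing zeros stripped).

Executing turtle program step by step:
Start: pos=(0,0), heading=0, pen down
FD 7: (0,0) -> (7,0) [heading=0, draw]
FD 2.5: (7,0) -> (9.5,0) [heading=0, draw]
FD 11.7: (9.5,0) -> (21.2,0) [heading=0, draw]
LT 180: heading 0 -> 180
FD 6: (21.2,0) -> (15.2,0) [heading=180, draw]
FD 11.5: (15.2,0) -> (3.7,0) [heading=180, draw]
Final: pos=(3.7,0), heading=180, 5 segment(s) drawn

Answer: 3.7 0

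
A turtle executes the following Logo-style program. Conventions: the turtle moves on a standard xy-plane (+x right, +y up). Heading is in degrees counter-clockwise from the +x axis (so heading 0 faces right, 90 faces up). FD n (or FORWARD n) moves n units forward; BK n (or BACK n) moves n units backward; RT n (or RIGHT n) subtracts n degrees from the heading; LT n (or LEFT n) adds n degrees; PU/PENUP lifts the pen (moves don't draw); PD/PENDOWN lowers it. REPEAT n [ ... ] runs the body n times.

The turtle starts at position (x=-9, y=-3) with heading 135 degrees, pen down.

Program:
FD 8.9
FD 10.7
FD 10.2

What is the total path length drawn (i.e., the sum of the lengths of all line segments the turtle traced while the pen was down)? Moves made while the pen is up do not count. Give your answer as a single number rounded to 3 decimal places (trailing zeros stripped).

Executing turtle program step by step:
Start: pos=(-9,-3), heading=135, pen down
FD 8.9: (-9,-3) -> (-15.293,3.293) [heading=135, draw]
FD 10.7: (-15.293,3.293) -> (-22.859,10.859) [heading=135, draw]
FD 10.2: (-22.859,10.859) -> (-30.072,18.072) [heading=135, draw]
Final: pos=(-30.072,18.072), heading=135, 3 segment(s) drawn

Segment lengths:
  seg 1: (-9,-3) -> (-15.293,3.293), length = 8.9
  seg 2: (-15.293,3.293) -> (-22.859,10.859), length = 10.7
  seg 3: (-22.859,10.859) -> (-30.072,18.072), length = 10.2
Total = 29.8

Answer: 29.8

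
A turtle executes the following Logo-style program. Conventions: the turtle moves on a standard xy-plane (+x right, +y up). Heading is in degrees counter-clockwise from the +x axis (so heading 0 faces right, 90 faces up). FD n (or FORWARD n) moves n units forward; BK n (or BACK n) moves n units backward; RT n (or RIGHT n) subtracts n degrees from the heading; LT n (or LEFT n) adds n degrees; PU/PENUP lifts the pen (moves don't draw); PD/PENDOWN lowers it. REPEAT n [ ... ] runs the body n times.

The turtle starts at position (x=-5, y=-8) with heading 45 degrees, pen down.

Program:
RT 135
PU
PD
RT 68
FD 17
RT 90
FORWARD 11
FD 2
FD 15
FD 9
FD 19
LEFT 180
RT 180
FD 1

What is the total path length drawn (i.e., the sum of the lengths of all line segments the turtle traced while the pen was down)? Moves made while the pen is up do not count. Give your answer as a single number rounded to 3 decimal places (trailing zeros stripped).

Executing turtle program step by step:
Start: pos=(-5,-8), heading=45, pen down
RT 135: heading 45 -> 270
PU: pen up
PD: pen down
RT 68: heading 270 -> 202
FD 17: (-5,-8) -> (-20.762,-14.368) [heading=202, draw]
RT 90: heading 202 -> 112
FD 11: (-20.762,-14.368) -> (-24.883,-4.169) [heading=112, draw]
FD 2: (-24.883,-4.169) -> (-25.632,-2.315) [heading=112, draw]
FD 15: (-25.632,-2.315) -> (-31.251,11.593) [heading=112, draw]
FD 9: (-31.251,11.593) -> (-34.623,19.937) [heading=112, draw]
FD 19: (-34.623,19.937) -> (-41.74,37.554) [heading=112, draw]
LT 180: heading 112 -> 292
RT 180: heading 292 -> 112
FD 1: (-41.74,37.554) -> (-42.115,38.481) [heading=112, draw]
Final: pos=(-42.115,38.481), heading=112, 7 segment(s) drawn

Segment lengths:
  seg 1: (-5,-8) -> (-20.762,-14.368), length = 17
  seg 2: (-20.762,-14.368) -> (-24.883,-4.169), length = 11
  seg 3: (-24.883,-4.169) -> (-25.632,-2.315), length = 2
  seg 4: (-25.632,-2.315) -> (-31.251,11.593), length = 15
  seg 5: (-31.251,11.593) -> (-34.623,19.937), length = 9
  seg 6: (-34.623,19.937) -> (-41.74,37.554), length = 19
  seg 7: (-41.74,37.554) -> (-42.115,38.481), length = 1
Total = 74

Answer: 74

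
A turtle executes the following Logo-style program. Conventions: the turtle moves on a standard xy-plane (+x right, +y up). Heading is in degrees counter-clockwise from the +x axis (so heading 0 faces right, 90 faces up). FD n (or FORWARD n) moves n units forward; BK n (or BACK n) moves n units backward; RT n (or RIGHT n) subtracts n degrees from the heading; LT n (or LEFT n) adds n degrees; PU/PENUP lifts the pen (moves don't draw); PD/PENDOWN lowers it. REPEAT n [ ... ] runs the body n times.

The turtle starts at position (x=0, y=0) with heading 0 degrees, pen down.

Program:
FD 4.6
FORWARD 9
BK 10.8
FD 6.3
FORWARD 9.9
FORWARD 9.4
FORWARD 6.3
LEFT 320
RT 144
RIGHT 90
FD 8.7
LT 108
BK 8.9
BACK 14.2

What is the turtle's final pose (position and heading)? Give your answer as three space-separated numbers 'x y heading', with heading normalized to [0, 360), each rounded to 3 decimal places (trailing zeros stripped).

Answer: 57.721 14.267 194

Derivation:
Executing turtle program step by step:
Start: pos=(0,0), heading=0, pen down
FD 4.6: (0,0) -> (4.6,0) [heading=0, draw]
FD 9: (4.6,0) -> (13.6,0) [heading=0, draw]
BK 10.8: (13.6,0) -> (2.8,0) [heading=0, draw]
FD 6.3: (2.8,0) -> (9.1,0) [heading=0, draw]
FD 9.9: (9.1,0) -> (19,0) [heading=0, draw]
FD 9.4: (19,0) -> (28.4,0) [heading=0, draw]
FD 6.3: (28.4,0) -> (34.7,0) [heading=0, draw]
LT 320: heading 0 -> 320
RT 144: heading 320 -> 176
RT 90: heading 176 -> 86
FD 8.7: (34.7,0) -> (35.307,8.679) [heading=86, draw]
LT 108: heading 86 -> 194
BK 8.9: (35.307,8.679) -> (43.943,10.832) [heading=194, draw]
BK 14.2: (43.943,10.832) -> (57.721,14.267) [heading=194, draw]
Final: pos=(57.721,14.267), heading=194, 10 segment(s) drawn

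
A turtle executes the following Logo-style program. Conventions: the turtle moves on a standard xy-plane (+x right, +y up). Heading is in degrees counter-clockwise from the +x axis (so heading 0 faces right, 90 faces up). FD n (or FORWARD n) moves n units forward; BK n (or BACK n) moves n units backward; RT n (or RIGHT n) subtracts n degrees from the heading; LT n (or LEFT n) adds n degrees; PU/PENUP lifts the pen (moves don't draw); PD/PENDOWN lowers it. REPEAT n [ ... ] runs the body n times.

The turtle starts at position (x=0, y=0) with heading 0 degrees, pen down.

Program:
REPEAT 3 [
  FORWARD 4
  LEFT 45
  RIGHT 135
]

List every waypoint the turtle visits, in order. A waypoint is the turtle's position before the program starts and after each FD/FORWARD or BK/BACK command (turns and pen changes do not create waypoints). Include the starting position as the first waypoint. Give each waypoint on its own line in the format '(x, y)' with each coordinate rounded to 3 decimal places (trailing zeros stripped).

Answer: (0, 0)
(4, 0)
(4, -4)
(0, -4)

Derivation:
Executing turtle program step by step:
Start: pos=(0,0), heading=0, pen down
REPEAT 3 [
  -- iteration 1/3 --
  FD 4: (0,0) -> (4,0) [heading=0, draw]
  LT 45: heading 0 -> 45
  RT 135: heading 45 -> 270
  -- iteration 2/3 --
  FD 4: (4,0) -> (4,-4) [heading=270, draw]
  LT 45: heading 270 -> 315
  RT 135: heading 315 -> 180
  -- iteration 3/3 --
  FD 4: (4,-4) -> (0,-4) [heading=180, draw]
  LT 45: heading 180 -> 225
  RT 135: heading 225 -> 90
]
Final: pos=(0,-4), heading=90, 3 segment(s) drawn
Waypoints (4 total):
(0, 0)
(4, 0)
(4, -4)
(0, -4)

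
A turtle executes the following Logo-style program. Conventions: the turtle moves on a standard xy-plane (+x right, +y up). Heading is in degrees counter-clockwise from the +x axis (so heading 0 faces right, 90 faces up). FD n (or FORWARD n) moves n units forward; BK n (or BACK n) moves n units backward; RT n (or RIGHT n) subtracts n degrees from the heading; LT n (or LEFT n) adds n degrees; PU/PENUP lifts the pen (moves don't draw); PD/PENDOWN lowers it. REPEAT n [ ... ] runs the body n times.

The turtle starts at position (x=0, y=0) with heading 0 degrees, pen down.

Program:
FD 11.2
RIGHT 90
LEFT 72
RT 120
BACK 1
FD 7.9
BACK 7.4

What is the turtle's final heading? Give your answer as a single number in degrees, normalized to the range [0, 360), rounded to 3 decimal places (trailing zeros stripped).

Executing turtle program step by step:
Start: pos=(0,0), heading=0, pen down
FD 11.2: (0,0) -> (11.2,0) [heading=0, draw]
RT 90: heading 0 -> 270
LT 72: heading 270 -> 342
RT 120: heading 342 -> 222
BK 1: (11.2,0) -> (11.943,0.669) [heading=222, draw]
FD 7.9: (11.943,0.669) -> (6.072,-4.617) [heading=222, draw]
BK 7.4: (6.072,-4.617) -> (11.572,0.335) [heading=222, draw]
Final: pos=(11.572,0.335), heading=222, 4 segment(s) drawn

Answer: 222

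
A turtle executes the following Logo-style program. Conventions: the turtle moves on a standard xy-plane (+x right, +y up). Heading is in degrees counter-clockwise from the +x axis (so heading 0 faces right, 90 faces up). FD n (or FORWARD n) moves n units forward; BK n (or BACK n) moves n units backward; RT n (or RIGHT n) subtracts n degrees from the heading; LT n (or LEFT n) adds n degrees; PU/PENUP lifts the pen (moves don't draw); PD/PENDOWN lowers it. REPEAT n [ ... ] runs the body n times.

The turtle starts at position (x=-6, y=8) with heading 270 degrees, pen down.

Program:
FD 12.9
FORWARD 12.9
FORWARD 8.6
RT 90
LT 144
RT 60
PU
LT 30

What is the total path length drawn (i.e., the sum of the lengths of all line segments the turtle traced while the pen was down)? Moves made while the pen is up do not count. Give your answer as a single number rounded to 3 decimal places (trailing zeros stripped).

Answer: 34.4

Derivation:
Executing turtle program step by step:
Start: pos=(-6,8), heading=270, pen down
FD 12.9: (-6,8) -> (-6,-4.9) [heading=270, draw]
FD 12.9: (-6,-4.9) -> (-6,-17.8) [heading=270, draw]
FD 8.6: (-6,-17.8) -> (-6,-26.4) [heading=270, draw]
RT 90: heading 270 -> 180
LT 144: heading 180 -> 324
RT 60: heading 324 -> 264
PU: pen up
LT 30: heading 264 -> 294
Final: pos=(-6,-26.4), heading=294, 3 segment(s) drawn

Segment lengths:
  seg 1: (-6,8) -> (-6,-4.9), length = 12.9
  seg 2: (-6,-4.9) -> (-6,-17.8), length = 12.9
  seg 3: (-6,-17.8) -> (-6,-26.4), length = 8.6
Total = 34.4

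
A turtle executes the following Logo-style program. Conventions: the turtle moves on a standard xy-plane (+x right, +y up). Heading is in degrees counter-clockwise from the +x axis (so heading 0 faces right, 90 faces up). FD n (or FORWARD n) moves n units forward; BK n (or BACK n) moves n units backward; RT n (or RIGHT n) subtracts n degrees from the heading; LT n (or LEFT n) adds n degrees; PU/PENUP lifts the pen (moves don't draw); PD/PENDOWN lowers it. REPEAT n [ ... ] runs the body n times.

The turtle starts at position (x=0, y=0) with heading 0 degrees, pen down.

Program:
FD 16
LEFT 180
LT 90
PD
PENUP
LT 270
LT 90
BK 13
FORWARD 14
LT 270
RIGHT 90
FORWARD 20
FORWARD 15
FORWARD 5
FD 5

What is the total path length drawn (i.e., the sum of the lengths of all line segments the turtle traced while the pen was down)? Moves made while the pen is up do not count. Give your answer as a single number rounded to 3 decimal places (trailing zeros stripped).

Executing turtle program step by step:
Start: pos=(0,0), heading=0, pen down
FD 16: (0,0) -> (16,0) [heading=0, draw]
LT 180: heading 0 -> 180
LT 90: heading 180 -> 270
PD: pen down
PU: pen up
LT 270: heading 270 -> 180
LT 90: heading 180 -> 270
BK 13: (16,0) -> (16,13) [heading=270, move]
FD 14: (16,13) -> (16,-1) [heading=270, move]
LT 270: heading 270 -> 180
RT 90: heading 180 -> 90
FD 20: (16,-1) -> (16,19) [heading=90, move]
FD 15: (16,19) -> (16,34) [heading=90, move]
FD 5: (16,34) -> (16,39) [heading=90, move]
FD 5: (16,39) -> (16,44) [heading=90, move]
Final: pos=(16,44), heading=90, 1 segment(s) drawn

Segment lengths:
  seg 1: (0,0) -> (16,0), length = 16
Total = 16

Answer: 16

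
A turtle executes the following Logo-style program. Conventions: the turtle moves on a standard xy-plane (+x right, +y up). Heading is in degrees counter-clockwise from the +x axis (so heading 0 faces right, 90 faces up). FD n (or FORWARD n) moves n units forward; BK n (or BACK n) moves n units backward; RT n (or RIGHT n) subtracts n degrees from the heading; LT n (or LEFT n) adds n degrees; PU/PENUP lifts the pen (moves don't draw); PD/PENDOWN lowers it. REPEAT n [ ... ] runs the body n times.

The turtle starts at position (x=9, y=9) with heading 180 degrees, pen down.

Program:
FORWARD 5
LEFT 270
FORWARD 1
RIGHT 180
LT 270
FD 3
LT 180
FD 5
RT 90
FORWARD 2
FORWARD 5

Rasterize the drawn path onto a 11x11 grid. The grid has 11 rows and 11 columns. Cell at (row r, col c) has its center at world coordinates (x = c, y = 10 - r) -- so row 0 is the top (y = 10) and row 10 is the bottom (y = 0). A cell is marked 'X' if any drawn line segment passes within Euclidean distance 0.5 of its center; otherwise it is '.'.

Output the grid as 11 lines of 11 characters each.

Answer: .XXXXXX....
....XXXXXX.
......X....
......X....
......X....
......X....
......X....
......X....
...........
...........
...........

Derivation:
Segment 0: (9,9) -> (4,9)
Segment 1: (4,9) -> (4,10)
Segment 2: (4,10) -> (1,10)
Segment 3: (1,10) -> (6,10)
Segment 4: (6,10) -> (6,8)
Segment 5: (6,8) -> (6,3)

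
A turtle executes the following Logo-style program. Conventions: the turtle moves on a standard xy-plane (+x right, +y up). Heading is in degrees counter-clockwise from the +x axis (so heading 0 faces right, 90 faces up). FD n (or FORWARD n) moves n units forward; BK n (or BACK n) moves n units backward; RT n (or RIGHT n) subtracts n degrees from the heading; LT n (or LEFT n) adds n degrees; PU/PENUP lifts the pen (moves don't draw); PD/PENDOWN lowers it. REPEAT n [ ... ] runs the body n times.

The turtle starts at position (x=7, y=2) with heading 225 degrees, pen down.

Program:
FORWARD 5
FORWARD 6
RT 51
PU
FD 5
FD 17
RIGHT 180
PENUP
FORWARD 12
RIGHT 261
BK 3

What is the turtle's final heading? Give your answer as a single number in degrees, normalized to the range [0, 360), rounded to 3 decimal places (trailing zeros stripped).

Answer: 93

Derivation:
Executing turtle program step by step:
Start: pos=(7,2), heading=225, pen down
FD 5: (7,2) -> (3.464,-1.536) [heading=225, draw]
FD 6: (3.464,-1.536) -> (-0.778,-5.778) [heading=225, draw]
RT 51: heading 225 -> 174
PU: pen up
FD 5: (-0.778,-5.778) -> (-5.751,-5.256) [heading=174, move]
FD 17: (-5.751,-5.256) -> (-22.658,-3.479) [heading=174, move]
RT 180: heading 174 -> 354
PU: pen up
FD 12: (-22.658,-3.479) -> (-10.723,-4.733) [heading=354, move]
RT 261: heading 354 -> 93
BK 3: (-10.723,-4.733) -> (-10.566,-7.729) [heading=93, move]
Final: pos=(-10.566,-7.729), heading=93, 2 segment(s) drawn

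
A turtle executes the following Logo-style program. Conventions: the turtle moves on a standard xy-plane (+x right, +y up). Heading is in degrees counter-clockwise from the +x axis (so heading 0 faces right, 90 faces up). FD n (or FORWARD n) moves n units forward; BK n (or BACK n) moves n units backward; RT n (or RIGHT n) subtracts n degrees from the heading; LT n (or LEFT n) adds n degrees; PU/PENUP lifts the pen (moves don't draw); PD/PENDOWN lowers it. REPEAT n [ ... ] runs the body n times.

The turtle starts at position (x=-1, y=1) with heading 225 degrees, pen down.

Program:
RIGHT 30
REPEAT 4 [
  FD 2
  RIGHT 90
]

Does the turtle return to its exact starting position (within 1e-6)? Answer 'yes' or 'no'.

Executing turtle program step by step:
Start: pos=(-1,1), heading=225, pen down
RT 30: heading 225 -> 195
REPEAT 4 [
  -- iteration 1/4 --
  FD 2: (-1,1) -> (-2.932,0.482) [heading=195, draw]
  RT 90: heading 195 -> 105
  -- iteration 2/4 --
  FD 2: (-2.932,0.482) -> (-3.449,2.414) [heading=105, draw]
  RT 90: heading 105 -> 15
  -- iteration 3/4 --
  FD 2: (-3.449,2.414) -> (-1.518,2.932) [heading=15, draw]
  RT 90: heading 15 -> 285
  -- iteration 4/4 --
  FD 2: (-1.518,2.932) -> (-1,1) [heading=285, draw]
  RT 90: heading 285 -> 195
]
Final: pos=(-1,1), heading=195, 4 segment(s) drawn

Start position: (-1, 1)
Final position: (-1, 1)
Distance = 0; < 1e-6 -> CLOSED

Answer: yes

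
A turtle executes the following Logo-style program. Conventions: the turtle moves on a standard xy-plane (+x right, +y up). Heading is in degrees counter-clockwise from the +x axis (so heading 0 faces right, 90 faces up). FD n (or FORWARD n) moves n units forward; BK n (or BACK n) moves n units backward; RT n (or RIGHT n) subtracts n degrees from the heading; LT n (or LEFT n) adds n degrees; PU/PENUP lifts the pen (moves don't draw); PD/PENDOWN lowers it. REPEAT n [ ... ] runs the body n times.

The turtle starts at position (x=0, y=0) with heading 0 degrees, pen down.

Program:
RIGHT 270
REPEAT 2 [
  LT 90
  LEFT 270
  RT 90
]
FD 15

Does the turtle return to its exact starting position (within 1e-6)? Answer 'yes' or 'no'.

Answer: no

Derivation:
Executing turtle program step by step:
Start: pos=(0,0), heading=0, pen down
RT 270: heading 0 -> 90
REPEAT 2 [
  -- iteration 1/2 --
  LT 90: heading 90 -> 180
  LT 270: heading 180 -> 90
  RT 90: heading 90 -> 0
  -- iteration 2/2 --
  LT 90: heading 0 -> 90
  LT 270: heading 90 -> 0
  RT 90: heading 0 -> 270
]
FD 15: (0,0) -> (0,-15) [heading=270, draw]
Final: pos=(0,-15), heading=270, 1 segment(s) drawn

Start position: (0, 0)
Final position: (0, -15)
Distance = 15; >= 1e-6 -> NOT closed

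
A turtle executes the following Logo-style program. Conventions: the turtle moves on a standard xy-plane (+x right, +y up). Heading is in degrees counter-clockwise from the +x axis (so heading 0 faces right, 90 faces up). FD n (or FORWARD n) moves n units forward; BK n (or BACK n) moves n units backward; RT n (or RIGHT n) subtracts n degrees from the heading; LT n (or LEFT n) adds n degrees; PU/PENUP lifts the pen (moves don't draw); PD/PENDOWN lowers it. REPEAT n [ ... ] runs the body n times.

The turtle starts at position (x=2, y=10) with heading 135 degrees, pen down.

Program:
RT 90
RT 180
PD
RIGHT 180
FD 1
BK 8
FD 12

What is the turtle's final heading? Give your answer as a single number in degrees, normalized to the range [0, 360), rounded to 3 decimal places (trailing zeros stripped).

Answer: 45

Derivation:
Executing turtle program step by step:
Start: pos=(2,10), heading=135, pen down
RT 90: heading 135 -> 45
RT 180: heading 45 -> 225
PD: pen down
RT 180: heading 225 -> 45
FD 1: (2,10) -> (2.707,10.707) [heading=45, draw]
BK 8: (2.707,10.707) -> (-2.95,5.05) [heading=45, draw]
FD 12: (-2.95,5.05) -> (5.536,13.536) [heading=45, draw]
Final: pos=(5.536,13.536), heading=45, 3 segment(s) drawn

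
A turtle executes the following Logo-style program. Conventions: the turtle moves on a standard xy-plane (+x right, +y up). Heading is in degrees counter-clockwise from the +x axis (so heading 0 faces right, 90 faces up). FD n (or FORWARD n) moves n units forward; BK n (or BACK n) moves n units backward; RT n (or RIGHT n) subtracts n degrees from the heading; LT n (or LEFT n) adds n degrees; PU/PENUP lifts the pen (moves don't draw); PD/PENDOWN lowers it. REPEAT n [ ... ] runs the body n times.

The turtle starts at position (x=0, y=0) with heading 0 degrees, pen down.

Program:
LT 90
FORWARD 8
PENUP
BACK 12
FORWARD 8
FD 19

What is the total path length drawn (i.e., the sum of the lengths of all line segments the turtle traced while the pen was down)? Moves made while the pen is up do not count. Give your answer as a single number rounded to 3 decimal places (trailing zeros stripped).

Answer: 8

Derivation:
Executing turtle program step by step:
Start: pos=(0,0), heading=0, pen down
LT 90: heading 0 -> 90
FD 8: (0,0) -> (0,8) [heading=90, draw]
PU: pen up
BK 12: (0,8) -> (0,-4) [heading=90, move]
FD 8: (0,-4) -> (0,4) [heading=90, move]
FD 19: (0,4) -> (0,23) [heading=90, move]
Final: pos=(0,23), heading=90, 1 segment(s) drawn

Segment lengths:
  seg 1: (0,0) -> (0,8), length = 8
Total = 8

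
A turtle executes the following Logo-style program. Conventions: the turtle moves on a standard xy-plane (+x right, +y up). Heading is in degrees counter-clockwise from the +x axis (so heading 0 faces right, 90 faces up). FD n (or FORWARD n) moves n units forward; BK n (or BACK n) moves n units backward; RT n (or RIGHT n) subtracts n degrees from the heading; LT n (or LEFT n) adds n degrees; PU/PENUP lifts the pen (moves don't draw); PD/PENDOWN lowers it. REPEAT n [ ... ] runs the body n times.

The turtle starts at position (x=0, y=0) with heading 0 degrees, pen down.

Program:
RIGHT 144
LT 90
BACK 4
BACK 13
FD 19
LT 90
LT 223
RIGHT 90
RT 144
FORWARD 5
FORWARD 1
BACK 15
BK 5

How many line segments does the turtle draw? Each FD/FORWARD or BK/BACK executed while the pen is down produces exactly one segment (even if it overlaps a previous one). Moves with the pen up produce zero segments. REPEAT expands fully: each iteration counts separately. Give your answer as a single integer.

Executing turtle program step by step:
Start: pos=(0,0), heading=0, pen down
RT 144: heading 0 -> 216
LT 90: heading 216 -> 306
BK 4: (0,0) -> (-2.351,3.236) [heading=306, draw]
BK 13: (-2.351,3.236) -> (-9.992,13.753) [heading=306, draw]
FD 19: (-9.992,13.753) -> (1.176,-1.618) [heading=306, draw]
LT 90: heading 306 -> 36
LT 223: heading 36 -> 259
RT 90: heading 259 -> 169
RT 144: heading 169 -> 25
FD 5: (1.176,-1.618) -> (5.707,0.495) [heading=25, draw]
FD 1: (5.707,0.495) -> (6.613,0.918) [heading=25, draw]
BK 15: (6.613,0.918) -> (-6.981,-5.422) [heading=25, draw]
BK 5: (-6.981,-5.422) -> (-11.513,-7.535) [heading=25, draw]
Final: pos=(-11.513,-7.535), heading=25, 7 segment(s) drawn
Segments drawn: 7

Answer: 7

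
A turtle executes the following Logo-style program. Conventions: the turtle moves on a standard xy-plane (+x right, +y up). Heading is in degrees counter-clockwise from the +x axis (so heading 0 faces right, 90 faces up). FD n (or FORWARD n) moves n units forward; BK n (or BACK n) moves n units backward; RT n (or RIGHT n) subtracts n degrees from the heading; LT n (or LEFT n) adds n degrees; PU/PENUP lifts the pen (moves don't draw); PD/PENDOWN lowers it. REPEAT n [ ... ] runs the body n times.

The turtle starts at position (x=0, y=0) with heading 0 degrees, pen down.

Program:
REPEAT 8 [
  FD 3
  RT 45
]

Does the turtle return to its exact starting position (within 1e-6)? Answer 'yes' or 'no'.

Executing turtle program step by step:
Start: pos=(0,0), heading=0, pen down
REPEAT 8 [
  -- iteration 1/8 --
  FD 3: (0,0) -> (3,0) [heading=0, draw]
  RT 45: heading 0 -> 315
  -- iteration 2/8 --
  FD 3: (3,0) -> (5.121,-2.121) [heading=315, draw]
  RT 45: heading 315 -> 270
  -- iteration 3/8 --
  FD 3: (5.121,-2.121) -> (5.121,-5.121) [heading=270, draw]
  RT 45: heading 270 -> 225
  -- iteration 4/8 --
  FD 3: (5.121,-5.121) -> (3,-7.243) [heading=225, draw]
  RT 45: heading 225 -> 180
  -- iteration 5/8 --
  FD 3: (3,-7.243) -> (0,-7.243) [heading=180, draw]
  RT 45: heading 180 -> 135
  -- iteration 6/8 --
  FD 3: (0,-7.243) -> (-2.121,-5.121) [heading=135, draw]
  RT 45: heading 135 -> 90
  -- iteration 7/8 --
  FD 3: (-2.121,-5.121) -> (-2.121,-2.121) [heading=90, draw]
  RT 45: heading 90 -> 45
  -- iteration 8/8 --
  FD 3: (-2.121,-2.121) -> (0,0) [heading=45, draw]
  RT 45: heading 45 -> 0
]
Final: pos=(0,0), heading=0, 8 segment(s) drawn

Start position: (0, 0)
Final position: (0, 0)
Distance = 0; < 1e-6 -> CLOSED

Answer: yes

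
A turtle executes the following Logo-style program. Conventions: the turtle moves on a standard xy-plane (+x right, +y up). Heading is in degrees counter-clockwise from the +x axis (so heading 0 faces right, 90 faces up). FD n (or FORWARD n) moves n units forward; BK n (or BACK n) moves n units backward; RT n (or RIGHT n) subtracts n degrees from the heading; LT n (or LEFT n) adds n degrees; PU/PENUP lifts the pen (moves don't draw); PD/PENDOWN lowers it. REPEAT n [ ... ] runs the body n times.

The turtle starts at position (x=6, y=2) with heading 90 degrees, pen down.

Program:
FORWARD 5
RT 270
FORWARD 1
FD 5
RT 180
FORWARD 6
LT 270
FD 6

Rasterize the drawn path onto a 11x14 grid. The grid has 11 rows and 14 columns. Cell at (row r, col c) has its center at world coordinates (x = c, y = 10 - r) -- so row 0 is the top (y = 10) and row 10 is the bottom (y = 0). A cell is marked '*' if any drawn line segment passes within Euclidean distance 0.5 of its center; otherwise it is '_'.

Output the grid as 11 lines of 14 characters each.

Segment 0: (6,2) -> (6,7)
Segment 1: (6,7) -> (5,7)
Segment 2: (5,7) -> (0,7)
Segment 3: (0,7) -> (6,7)
Segment 4: (6,7) -> (6,1)

Answer: ______________
______________
______________
*******_______
______*_______
______*_______
______*_______
______*_______
______*_______
______*_______
______________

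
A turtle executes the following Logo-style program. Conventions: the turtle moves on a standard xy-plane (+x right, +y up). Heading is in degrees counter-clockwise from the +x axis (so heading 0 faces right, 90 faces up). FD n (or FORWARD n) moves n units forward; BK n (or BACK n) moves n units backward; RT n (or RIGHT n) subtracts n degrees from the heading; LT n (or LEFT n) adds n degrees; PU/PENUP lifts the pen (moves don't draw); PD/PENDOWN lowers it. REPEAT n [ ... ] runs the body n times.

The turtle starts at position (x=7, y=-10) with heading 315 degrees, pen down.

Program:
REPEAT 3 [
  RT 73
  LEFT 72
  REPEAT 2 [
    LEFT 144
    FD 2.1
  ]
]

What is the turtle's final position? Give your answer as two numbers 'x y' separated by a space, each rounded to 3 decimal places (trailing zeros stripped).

Executing turtle program step by step:
Start: pos=(7,-10), heading=315, pen down
REPEAT 3 [
  -- iteration 1/3 --
  RT 73: heading 315 -> 242
  LT 72: heading 242 -> 314
  REPEAT 2 [
    -- iteration 1/2 --
    LT 144: heading 314 -> 98
    FD 2.1: (7,-10) -> (6.708,-7.92) [heading=98, draw]
    -- iteration 2/2 --
    LT 144: heading 98 -> 242
    FD 2.1: (6.708,-7.92) -> (5.722,-9.775) [heading=242, draw]
  ]
  -- iteration 2/3 --
  RT 73: heading 242 -> 169
  LT 72: heading 169 -> 241
  REPEAT 2 [
    -- iteration 1/2 --
    LT 144: heading 241 -> 25
    FD 2.1: (5.722,-9.775) -> (7.625,-8.887) [heading=25, draw]
    -- iteration 2/2 --
    LT 144: heading 25 -> 169
    FD 2.1: (7.625,-8.887) -> (5.564,-8.486) [heading=169, draw]
  ]
  -- iteration 3/3 --
  RT 73: heading 169 -> 96
  LT 72: heading 96 -> 168
  REPEAT 2 [
    -- iteration 1/2 --
    LT 144: heading 168 -> 312
    FD 2.1: (5.564,-8.486) -> (6.969,-10.047) [heading=312, draw]
    -- iteration 2/2 --
    LT 144: heading 312 -> 96
    FD 2.1: (6.969,-10.047) -> (6.749,-7.959) [heading=96, draw]
  ]
]
Final: pos=(6.749,-7.959), heading=96, 6 segment(s) drawn

Answer: 6.749 -7.959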